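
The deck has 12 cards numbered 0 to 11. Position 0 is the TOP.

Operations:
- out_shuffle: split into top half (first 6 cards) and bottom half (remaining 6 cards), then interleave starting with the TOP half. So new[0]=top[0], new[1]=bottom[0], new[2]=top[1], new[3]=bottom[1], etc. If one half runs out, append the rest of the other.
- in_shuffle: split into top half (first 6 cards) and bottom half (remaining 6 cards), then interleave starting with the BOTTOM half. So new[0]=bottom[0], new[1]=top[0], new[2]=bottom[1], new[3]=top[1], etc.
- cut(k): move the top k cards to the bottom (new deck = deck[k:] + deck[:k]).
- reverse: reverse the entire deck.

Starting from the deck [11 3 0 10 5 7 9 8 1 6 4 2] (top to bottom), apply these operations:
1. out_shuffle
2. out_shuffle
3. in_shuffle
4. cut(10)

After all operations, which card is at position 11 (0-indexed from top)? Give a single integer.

After op 1 (out_shuffle): [11 9 3 8 0 1 10 6 5 4 7 2]
After op 2 (out_shuffle): [11 10 9 6 3 5 8 4 0 7 1 2]
After op 3 (in_shuffle): [8 11 4 10 0 9 7 6 1 3 2 5]
After op 4 (cut(10)): [2 5 8 11 4 10 0 9 7 6 1 3]
Position 11: card 3.

Answer: 3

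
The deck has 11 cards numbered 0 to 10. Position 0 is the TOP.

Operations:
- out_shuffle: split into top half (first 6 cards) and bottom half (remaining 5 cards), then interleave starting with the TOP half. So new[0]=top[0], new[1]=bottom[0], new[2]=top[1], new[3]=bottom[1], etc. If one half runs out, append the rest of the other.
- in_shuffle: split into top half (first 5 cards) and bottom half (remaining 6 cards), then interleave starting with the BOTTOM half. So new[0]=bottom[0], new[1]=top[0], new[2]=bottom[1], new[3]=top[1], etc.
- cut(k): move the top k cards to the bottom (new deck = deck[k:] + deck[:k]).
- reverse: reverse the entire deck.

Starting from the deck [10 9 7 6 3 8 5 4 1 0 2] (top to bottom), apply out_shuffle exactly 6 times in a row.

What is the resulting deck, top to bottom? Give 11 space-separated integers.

Answer: 10 8 2 3 0 6 1 7 4 9 5

Derivation:
After op 1 (out_shuffle): [10 5 9 4 7 1 6 0 3 2 8]
After op 2 (out_shuffle): [10 6 5 0 9 3 4 2 7 8 1]
After op 3 (out_shuffle): [10 4 6 2 5 7 0 8 9 1 3]
After op 4 (out_shuffle): [10 0 4 8 6 9 2 1 5 3 7]
After op 5 (out_shuffle): [10 2 0 1 4 5 8 3 6 7 9]
After op 6 (out_shuffle): [10 8 2 3 0 6 1 7 4 9 5]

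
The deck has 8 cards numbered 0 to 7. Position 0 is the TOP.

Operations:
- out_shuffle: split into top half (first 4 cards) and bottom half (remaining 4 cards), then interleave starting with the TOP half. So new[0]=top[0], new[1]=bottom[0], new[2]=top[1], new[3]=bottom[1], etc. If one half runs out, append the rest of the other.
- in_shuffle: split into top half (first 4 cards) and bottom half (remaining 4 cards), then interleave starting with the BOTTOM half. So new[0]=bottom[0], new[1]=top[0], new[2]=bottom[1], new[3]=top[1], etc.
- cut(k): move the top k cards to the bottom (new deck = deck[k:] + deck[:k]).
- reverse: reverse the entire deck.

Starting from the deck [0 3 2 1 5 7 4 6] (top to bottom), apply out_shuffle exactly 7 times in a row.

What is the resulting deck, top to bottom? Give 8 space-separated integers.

Answer: 0 5 3 7 2 4 1 6

Derivation:
After op 1 (out_shuffle): [0 5 3 7 2 4 1 6]
After op 2 (out_shuffle): [0 2 5 4 3 1 7 6]
After op 3 (out_shuffle): [0 3 2 1 5 7 4 6]
After op 4 (out_shuffle): [0 5 3 7 2 4 1 6]
After op 5 (out_shuffle): [0 2 5 4 3 1 7 6]
After op 6 (out_shuffle): [0 3 2 1 5 7 4 6]
After op 7 (out_shuffle): [0 5 3 7 2 4 1 6]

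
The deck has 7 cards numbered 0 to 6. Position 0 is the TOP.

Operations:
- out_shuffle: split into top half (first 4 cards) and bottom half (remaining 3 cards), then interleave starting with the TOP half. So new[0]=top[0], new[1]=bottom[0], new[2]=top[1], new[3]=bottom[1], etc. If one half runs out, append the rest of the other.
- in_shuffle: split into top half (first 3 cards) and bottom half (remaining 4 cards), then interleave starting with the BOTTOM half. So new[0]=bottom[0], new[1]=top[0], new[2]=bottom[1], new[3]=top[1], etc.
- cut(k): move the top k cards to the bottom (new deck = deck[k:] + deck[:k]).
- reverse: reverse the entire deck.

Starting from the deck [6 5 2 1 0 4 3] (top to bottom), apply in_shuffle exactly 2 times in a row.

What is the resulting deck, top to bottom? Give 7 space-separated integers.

After op 1 (in_shuffle): [1 6 0 5 4 2 3]
After op 2 (in_shuffle): [5 1 4 6 2 0 3]

Answer: 5 1 4 6 2 0 3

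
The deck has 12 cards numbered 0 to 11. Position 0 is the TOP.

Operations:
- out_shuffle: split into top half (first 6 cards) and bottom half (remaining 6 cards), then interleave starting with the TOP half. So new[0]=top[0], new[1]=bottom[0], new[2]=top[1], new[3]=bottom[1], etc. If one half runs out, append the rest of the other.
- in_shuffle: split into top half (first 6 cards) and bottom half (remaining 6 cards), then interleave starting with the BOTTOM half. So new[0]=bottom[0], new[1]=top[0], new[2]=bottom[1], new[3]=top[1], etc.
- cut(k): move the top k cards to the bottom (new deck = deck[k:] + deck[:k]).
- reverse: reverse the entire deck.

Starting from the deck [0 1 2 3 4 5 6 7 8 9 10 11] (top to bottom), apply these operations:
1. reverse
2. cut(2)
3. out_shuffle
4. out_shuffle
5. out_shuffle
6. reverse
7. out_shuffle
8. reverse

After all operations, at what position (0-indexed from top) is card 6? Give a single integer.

Answer: 4

Derivation:
After op 1 (reverse): [11 10 9 8 7 6 5 4 3 2 1 0]
After op 2 (cut(2)): [9 8 7 6 5 4 3 2 1 0 11 10]
After op 3 (out_shuffle): [9 3 8 2 7 1 6 0 5 11 4 10]
After op 4 (out_shuffle): [9 6 3 0 8 5 2 11 7 4 1 10]
After op 5 (out_shuffle): [9 2 6 11 3 7 0 4 8 1 5 10]
After op 6 (reverse): [10 5 1 8 4 0 7 3 11 6 2 9]
After op 7 (out_shuffle): [10 7 5 3 1 11 8 6 4 2 0 9]
After op 8 (reverse): [9 0 2 4 6 8 11 1 3 5 7 10]
Card 6 is at position 4.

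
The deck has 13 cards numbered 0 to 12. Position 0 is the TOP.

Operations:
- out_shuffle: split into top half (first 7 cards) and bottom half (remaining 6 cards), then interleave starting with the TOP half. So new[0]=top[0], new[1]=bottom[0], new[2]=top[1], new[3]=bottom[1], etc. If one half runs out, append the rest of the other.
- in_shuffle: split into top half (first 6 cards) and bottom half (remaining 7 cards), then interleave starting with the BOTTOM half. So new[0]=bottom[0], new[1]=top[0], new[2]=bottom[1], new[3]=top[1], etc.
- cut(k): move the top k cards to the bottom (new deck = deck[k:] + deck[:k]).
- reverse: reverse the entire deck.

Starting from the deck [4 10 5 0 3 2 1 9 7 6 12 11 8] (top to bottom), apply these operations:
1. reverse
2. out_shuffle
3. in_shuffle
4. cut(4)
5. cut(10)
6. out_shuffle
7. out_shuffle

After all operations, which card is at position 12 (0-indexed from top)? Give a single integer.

Answer: 7

Derivation:
After op 1 (reverse): [8 11 12 6 7 9 1 2 3 0 5 10 4]
After op 2 (out_shuffle): [8 2 11 3 12 0 6 5 7 10 9 4 1]
After op 3 (in_shuffle): [6 8 5 2 7 11 10 3 9 12 4 0 1]
After op 4 (cut(4)): [7 11 10 3 9 12 4 0 1 6 8 5 2]
After op 5 (cut(10)): [8 5 2 7 11 10 3 9 12 4 0 1 6]
After op 6 (out_shuffle): [8 9 5 12 2 4 7 0 11 1 10 6 3]
After op 7 (out_shuffle): [8 0 9 11 5 1 12 10 2 6 4 3 7]
Position 12: card 7.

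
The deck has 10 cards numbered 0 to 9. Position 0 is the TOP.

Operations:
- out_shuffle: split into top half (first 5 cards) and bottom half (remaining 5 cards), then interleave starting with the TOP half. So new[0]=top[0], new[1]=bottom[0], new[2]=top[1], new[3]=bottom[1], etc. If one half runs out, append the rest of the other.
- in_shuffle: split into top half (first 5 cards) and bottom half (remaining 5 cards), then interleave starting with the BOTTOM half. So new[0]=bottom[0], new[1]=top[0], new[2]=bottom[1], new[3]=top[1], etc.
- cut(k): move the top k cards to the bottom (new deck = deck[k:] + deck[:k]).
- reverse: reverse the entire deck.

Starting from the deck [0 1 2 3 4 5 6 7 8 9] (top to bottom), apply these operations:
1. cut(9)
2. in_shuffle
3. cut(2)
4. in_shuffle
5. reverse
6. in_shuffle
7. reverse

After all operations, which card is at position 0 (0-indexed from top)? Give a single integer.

After op 1 (cut(9)): [9 0 1 2 3 4 5 6 7 8]
After op 2 (in_shuffle): [4 9 5 0 6 1 7 2 8 3]
After op 3 (cut(2)): [5 0 6 1 7 2 8 3 4 9]
After op 4 (in_shuffle): [2 5 8 0 3 6 4 1 9 7]
After op 5 (reverse): [7 9 1 4 6 3 0 8 5 2]
After op 6 (in_shuffle): [3 7 0 9 8 1 5 4 2 6]
After op 7 (reverse): [6 2 4 5 1 8 9 0 7 3]
Position 0: card 6.

Answer: 6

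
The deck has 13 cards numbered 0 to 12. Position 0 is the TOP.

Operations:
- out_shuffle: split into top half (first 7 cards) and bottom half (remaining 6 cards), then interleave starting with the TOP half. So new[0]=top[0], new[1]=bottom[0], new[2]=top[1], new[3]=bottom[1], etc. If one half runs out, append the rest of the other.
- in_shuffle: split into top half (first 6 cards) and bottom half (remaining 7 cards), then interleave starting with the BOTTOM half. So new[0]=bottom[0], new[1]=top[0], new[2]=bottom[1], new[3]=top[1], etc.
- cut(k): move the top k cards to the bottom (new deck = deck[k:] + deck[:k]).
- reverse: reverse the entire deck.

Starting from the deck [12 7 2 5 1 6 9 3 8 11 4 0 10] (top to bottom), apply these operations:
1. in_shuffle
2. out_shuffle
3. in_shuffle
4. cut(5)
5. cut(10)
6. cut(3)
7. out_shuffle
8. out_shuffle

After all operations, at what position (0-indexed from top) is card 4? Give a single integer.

Answer: 8

Derivation:
After op 1 (in_shuffle): [9 12 3 7 8 2 11 5 4 1 0 6 10]
After op 2 (out_shuffle): [9 5 12 4 3 1 7 0 8 6 2 10 11]
After op 3 (in_shuffle): [7 9 0 5 8 12 6 4 2 3 10 1 11]
After op 4 (cut(5)): [12 6 4 2 3 10 1 11 7 9 0 5 8]
After op 5 (cut(10)): [0 5 8 12 6 4 2 3 10 1 11 7 9]
After op 6 (cut(3)): [12 6 4 2 3 10 1 11 7 9 0 5 8]
After op 7 (out_shuffle): [12 11 6 7 4 9 2 0 3 5 10 8 1]
After op 8 (out_shuffle): [12 0 11 3 6 5 7 10 4 8 9 1 2]
Card 4 is at position 8.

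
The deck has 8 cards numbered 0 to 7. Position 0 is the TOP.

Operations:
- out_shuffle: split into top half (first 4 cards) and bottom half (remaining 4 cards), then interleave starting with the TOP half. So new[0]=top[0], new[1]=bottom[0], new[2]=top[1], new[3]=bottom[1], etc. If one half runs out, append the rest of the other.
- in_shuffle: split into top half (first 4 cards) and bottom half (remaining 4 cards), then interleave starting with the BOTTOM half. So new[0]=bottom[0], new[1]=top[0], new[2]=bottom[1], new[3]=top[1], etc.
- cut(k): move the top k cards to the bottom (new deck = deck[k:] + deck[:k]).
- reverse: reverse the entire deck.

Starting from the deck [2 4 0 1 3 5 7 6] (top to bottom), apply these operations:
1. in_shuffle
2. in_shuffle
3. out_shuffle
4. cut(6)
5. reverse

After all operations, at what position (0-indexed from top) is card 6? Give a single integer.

After op 1 (in_shuffle): [3 2 5 4 7 0 6 1]
After op 2 (in_shuffle): [7 3 0 2 6 5 1 4]
After op 3 (out_shuffle): [7 6 3 5 0 1 2 4]
After op 4 (cut(6)): [2 4 7 6 3 5 0 1]
After op 5 (reverse): [1 0 5 3 6 7 4 2]
Card 6 is at position 4.

Answer: 4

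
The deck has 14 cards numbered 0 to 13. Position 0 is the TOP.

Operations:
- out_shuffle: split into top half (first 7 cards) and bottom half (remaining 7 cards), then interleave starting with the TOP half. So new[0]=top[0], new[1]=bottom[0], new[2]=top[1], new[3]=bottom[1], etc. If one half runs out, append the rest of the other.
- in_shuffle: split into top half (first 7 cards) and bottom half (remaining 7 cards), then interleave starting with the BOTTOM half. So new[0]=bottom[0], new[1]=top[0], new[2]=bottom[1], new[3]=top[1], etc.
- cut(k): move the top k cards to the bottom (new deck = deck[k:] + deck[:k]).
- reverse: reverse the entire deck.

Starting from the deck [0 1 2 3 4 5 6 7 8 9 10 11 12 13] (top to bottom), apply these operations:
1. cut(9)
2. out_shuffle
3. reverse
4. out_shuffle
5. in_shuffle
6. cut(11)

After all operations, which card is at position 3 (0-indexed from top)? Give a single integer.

Answer: 3

Derivation:
After op 1 (cut(9)): [9 10 11 12 13 0 1 2 3 4 5 6 7 8]
After op 2 (out_shuffle): [9 2 10 3 11 4 12 5 13 6 0 7 1 8]
After op 3 (reverse): [8 1 7 0 6 13 5 12 4 11 3 10 2 9]
After op 4 (out_shuffle): [8 12 1 4 7 11 0 3 6 10 13 2 5 9]
After op 5 (in_shuffle): [3 8 6 12 10 1 13 4 2 7 5 11 9 0]
After op 6 (cut(11)): [11 9 0 3 8 6 12 10 1 13 4 2 7 5]
Position 3: card 3.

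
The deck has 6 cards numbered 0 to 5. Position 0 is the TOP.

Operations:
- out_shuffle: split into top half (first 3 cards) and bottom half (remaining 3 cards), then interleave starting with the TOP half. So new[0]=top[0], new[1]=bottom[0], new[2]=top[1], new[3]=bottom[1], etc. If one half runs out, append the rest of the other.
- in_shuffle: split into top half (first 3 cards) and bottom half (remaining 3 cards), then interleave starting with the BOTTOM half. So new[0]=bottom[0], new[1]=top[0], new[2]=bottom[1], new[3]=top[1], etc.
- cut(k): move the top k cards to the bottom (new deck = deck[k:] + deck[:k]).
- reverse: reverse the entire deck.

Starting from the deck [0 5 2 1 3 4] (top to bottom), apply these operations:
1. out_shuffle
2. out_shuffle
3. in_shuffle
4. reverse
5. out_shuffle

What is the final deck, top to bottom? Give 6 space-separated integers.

After op 1 (out_shuffle): [0 1 5 3 2 4]
After op 2 (out_shuffle): [0 3 1 2 5 4]
After op 3 (in_shuffle): [2 0 5 3 4 1]
After op 4 (reverse): [1 4 3 5 0 2]
After op 5 (out_shuffle): [1 5 4 0 3 2]

Answer: 1 5 4 0 3 2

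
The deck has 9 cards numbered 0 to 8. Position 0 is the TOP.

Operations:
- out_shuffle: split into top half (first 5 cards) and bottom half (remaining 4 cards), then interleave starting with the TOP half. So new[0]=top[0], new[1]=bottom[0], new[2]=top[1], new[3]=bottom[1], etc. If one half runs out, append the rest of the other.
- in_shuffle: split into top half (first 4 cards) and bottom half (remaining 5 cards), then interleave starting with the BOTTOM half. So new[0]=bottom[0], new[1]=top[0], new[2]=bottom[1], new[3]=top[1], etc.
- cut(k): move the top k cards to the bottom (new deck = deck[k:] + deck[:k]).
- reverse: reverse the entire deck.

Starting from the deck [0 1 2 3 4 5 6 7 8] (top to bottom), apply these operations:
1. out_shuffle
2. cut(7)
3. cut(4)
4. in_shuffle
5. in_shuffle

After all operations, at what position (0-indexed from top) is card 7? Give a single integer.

After op 1 (out_shuffle): [0 5 1 6 2 7 3 8 4]
After op 2 (cut(7)): [8 4 0 5 1 6 2 7 3]
After op 3 (cut(4)): [1 6 2 7 3 8 4 0 5]
After op 4 (in_shuffle): [3 1 8 6 4 2 0 7 5]
After op 5 (in_shuffle): [4 3 2 1 0 8 7 6 5]
Card 7 is at position 6.

Answer: 6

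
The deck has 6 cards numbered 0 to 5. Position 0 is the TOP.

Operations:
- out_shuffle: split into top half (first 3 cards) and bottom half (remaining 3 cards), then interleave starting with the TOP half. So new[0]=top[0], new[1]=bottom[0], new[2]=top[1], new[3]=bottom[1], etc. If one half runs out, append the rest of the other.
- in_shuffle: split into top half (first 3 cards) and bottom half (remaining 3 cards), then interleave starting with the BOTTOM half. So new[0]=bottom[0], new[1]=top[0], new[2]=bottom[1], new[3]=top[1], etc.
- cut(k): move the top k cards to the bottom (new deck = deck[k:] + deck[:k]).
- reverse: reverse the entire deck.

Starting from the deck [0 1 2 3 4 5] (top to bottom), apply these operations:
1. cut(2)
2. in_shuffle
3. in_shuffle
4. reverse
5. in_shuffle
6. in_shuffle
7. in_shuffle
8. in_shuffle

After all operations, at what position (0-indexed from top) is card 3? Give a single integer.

Answer: 4

Derivation:
After op 1 (cut(2)): [2 3 4 5 0 1]
After op 2 (in_shuffle): [5 2 0 3 1 4]
After op 3 (in_shuffle): [3 5 1 2 4 0]
After op 4 (reverse): [0 4 2 1 5 3]
After op 5 (in_shuffle): [1 0 5 4 3 2]
After op 6 (in_shuffle): [4 1 3 0 2 5]
After op 7 (in_shuffle): [0 4 2 1 5 3]
After op 8 (in_shuffle): [1 0 5 4 3 2]
Card 3 is at position 4.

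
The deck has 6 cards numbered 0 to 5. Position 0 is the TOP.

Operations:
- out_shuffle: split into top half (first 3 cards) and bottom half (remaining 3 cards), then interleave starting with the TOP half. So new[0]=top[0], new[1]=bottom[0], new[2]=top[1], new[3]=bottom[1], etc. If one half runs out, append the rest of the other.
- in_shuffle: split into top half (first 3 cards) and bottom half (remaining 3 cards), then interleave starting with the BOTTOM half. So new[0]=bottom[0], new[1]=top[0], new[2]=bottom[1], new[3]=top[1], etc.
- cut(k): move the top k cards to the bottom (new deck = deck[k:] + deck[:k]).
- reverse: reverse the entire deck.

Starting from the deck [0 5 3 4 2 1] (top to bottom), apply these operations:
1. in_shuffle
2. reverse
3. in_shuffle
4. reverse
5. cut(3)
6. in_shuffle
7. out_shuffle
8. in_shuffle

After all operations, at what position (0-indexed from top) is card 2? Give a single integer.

After op 1 (in_shuffle): [4 0 2 5 1 3]
After op 2 (reverse): [3 1 5 2 0 4]
After op 3 (in_shuffle): [2 3 0 1 4 5]
After op 4 (reverse): [5 4 1 0 3 2]
After op 5 (cut(3)): [0 3 2 5 4 1]
After op 6 (in_shuffle): [5 0 4 3 1 2]
After op 7 (out_shuffle): [5 3 0 1 4 2]
After op 8 (in_shuffle): [1 5 4 3 2 0]
Card 2 is at position 4.

Answer: 4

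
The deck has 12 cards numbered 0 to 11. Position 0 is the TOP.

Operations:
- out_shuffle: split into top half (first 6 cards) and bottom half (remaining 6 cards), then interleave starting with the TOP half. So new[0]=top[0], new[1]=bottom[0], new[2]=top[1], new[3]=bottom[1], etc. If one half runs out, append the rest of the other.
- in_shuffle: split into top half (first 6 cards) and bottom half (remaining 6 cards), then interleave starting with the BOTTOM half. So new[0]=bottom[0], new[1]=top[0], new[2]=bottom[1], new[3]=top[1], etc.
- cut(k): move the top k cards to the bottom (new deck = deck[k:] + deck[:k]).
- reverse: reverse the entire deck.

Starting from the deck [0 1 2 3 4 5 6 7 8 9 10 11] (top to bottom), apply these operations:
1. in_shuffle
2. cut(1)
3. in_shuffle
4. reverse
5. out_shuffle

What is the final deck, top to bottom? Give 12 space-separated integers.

Answer: 9 1 6 4 2 7 5 10 8 0 11 3

Derivation:
After op 1 (in_shuffle): [6 0 7 1 8 2 9 3 10 4 11 5]
After op 2 (cut(1)): [0 7 1 8 2 9 3 10 4 11 5 6]
After op 3 (in_shuffle): [3 0 10 7 4 1 11 8 5 2 6 9]
After op 4 (reverse): [9 6 2 5 8 11 1 4 7 10 0 3]
After op 5 (out_shuffle): [9 1 6 4 2 7 5 10 8 0 11 3]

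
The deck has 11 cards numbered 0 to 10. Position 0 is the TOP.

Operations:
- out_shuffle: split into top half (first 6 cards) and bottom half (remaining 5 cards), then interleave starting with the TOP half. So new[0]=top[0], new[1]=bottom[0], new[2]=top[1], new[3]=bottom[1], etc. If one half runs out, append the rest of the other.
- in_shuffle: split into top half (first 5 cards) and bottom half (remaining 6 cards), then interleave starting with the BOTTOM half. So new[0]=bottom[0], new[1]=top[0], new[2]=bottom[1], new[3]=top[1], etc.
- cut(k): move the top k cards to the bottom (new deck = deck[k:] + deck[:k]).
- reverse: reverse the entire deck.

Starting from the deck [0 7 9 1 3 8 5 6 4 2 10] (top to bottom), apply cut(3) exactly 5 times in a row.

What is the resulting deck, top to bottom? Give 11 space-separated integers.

After op 1 (cut(3)): [1 3 8 5 6 4 2 10 0 7 9]
After op 2 (cut(3)): [5 6 4 2 10 0 7 9 1 3 8]
After op 3 (cut(3)): [2 10 0 7 9 1 3 8 5 6 4]
After op 4 (cut(3)): [7 9 1 3 8 5 6 4 2 10 0]
After op 5 (cut(3)): [3 8 5 6 4 2 10 0 7 9 1]

Answer: 3 8 5 6 4 2 10 0 7 9 1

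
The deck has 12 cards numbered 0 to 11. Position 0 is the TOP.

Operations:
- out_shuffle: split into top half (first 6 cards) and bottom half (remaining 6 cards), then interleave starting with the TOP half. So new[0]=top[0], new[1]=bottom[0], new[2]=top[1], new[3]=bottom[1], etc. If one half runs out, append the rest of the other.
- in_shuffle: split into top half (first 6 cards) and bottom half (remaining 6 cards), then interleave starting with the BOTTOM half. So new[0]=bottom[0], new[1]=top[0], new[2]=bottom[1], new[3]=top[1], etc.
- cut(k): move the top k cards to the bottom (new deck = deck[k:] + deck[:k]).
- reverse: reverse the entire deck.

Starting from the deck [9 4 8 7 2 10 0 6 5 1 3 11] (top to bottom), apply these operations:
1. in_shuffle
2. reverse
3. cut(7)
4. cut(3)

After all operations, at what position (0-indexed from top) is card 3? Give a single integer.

After op 1 (in_shuffle): [0 9 6 4 5 8 1 7 3 2 11 10]
After op 2 (reverse): [10 11 2 3 7 1 8 5 4 6 9 0]
After op 3 (cut(7)): [5 4 6 9 0 10 11 2 3 7 1 8]
After op 4 (cut(3)): [9 0 10 11 2 3 7 1 8 5 4 6]
Card 3 is at position 5.

Answer: 5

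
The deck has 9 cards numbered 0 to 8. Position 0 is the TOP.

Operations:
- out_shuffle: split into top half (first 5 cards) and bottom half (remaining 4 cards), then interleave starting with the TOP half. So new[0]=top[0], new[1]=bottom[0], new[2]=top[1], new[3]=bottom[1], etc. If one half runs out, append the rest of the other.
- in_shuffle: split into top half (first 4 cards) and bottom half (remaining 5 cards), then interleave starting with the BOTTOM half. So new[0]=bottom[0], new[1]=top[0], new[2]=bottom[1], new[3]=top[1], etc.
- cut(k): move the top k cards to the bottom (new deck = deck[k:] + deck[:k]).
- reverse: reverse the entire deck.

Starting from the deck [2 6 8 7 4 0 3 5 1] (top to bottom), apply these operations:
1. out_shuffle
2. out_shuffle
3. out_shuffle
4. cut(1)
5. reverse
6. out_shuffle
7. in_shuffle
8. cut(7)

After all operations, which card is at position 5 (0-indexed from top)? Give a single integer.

After op 1 (out_shuffle): [2 0 6 3 8 5 7 1 4]
After op 2 (out_shuffle): [2 5 0 7 6 1 3 4 8]
After op 3 (out_shuffle): [2 1 5 3 0 4 7 8 6]
After op 4 (cut(1)): [1 5 3 0 4 7 8 6 2]
After op 5 (reverse): [2 6 8 7 4 0 3 5 1]
After op 6 (out_shuffle): [2 0 6 3 8 5 7 1 4]
After op 7 (in_shuffle): [8 2 5 0 7 6 1 3 4]
After op 8 (cut(7)): [3 4 8 2 5 0 7 6 1]
Position 5: card 0.

Answer: 0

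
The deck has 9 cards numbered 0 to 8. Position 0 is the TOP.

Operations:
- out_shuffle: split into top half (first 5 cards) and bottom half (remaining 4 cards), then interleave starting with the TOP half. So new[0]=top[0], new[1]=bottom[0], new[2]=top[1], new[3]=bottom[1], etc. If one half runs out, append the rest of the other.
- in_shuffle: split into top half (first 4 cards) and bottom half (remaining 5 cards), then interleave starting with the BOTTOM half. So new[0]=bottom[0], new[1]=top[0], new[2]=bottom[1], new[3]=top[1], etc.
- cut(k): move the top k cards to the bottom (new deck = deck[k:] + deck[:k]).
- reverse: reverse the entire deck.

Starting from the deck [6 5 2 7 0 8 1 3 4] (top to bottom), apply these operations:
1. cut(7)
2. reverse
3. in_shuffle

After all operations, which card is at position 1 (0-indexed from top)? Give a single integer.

Answer: 1

Derivation:
After op 1 (cut(7)): [3 4 6 5 2 7 0 8 1]
After op 2 (reverse): [1 8 0 7 2 5 6 4 3]
After op 3 (in_shuffle): [2 1 5 8 6 0 4 7 3]
Position 1: card 1.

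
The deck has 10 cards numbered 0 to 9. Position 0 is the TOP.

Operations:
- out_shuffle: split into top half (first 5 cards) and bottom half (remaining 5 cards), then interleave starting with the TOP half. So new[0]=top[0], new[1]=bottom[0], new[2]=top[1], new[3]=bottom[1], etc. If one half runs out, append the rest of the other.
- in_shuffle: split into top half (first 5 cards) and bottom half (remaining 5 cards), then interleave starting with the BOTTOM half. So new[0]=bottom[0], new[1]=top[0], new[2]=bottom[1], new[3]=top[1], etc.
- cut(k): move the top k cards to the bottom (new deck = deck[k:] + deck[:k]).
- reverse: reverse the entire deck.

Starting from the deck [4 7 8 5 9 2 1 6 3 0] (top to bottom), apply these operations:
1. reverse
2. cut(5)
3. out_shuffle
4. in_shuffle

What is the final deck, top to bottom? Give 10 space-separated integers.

Answer: 6 9 7 0 1 5 4 3 2 8

Derivation:
After op 1 (reverse): [0 3 6 1 2 9 5 8 7 4]
After op 2 (cut(5)): [9 5 8 7 4 0 3 6 1 2]
After op 3 (out_shuffle): [9 0 5 3 8 6 7 1 4 2]
After op 4 (in_shuffle): [6 9 7 0 1 5 4 3 2 8]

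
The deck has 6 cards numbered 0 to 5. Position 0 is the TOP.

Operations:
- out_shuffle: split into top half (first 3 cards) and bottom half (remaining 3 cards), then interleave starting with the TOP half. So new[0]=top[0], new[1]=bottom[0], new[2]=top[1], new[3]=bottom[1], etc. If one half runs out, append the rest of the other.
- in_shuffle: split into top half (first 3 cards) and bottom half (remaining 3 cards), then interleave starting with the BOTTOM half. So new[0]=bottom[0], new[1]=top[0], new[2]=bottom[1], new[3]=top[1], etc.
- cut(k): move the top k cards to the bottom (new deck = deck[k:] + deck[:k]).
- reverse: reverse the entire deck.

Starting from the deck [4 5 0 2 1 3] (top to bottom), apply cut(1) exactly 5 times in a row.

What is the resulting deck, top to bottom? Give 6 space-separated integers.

Answer: 3 4 5 0 2 1

Derivation:
After op 1 (cut(1)): [5 0 2 1 3 4]
After op 2 (cut(1)): [0 2 1 3 4 5]
After op 3 (cut(1)): [2 1 3 4 5 0]
After op 4 (cut(1)): [1 3 4 5 0 2]
After op 5 (cut(1)): [3 4 5 0 2 1]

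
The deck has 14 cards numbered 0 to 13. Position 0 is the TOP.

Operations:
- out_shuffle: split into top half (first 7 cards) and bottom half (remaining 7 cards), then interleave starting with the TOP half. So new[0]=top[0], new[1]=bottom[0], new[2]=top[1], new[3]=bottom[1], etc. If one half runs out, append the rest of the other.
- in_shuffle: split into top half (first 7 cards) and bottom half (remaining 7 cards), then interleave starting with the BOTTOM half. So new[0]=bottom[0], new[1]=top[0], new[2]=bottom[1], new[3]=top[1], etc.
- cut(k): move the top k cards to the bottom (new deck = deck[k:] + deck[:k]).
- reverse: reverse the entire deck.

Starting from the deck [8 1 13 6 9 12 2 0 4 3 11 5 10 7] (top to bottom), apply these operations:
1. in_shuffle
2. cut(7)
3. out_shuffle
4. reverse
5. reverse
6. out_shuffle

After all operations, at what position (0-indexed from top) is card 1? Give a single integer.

Answer: 1

Derivation:
After op 1 (in_shuffle): [0 8 4 1 3 13 11 6 5 9 10 12 7 2]
After op 2 (cut(7)): [6 5 9 10 12 7 2 0 8 4 1 3 13 11]
After op 3 (out_shuffle): [6 0 5 8 9 4 10 1 12 3 7 13 2 11]
After op 4 (reverse): [11 2 13 7 3 12 1 10 4 9 8 5 0 6]
After op 5 (reverse): [6 0 5 8 9 4 10 1 12 3 7 13 2 11]
After op 6 (out_shuffle): [6 1 0 12 5 3 8 7 9 13 4 2 10 11]
Card 1 is at position 1.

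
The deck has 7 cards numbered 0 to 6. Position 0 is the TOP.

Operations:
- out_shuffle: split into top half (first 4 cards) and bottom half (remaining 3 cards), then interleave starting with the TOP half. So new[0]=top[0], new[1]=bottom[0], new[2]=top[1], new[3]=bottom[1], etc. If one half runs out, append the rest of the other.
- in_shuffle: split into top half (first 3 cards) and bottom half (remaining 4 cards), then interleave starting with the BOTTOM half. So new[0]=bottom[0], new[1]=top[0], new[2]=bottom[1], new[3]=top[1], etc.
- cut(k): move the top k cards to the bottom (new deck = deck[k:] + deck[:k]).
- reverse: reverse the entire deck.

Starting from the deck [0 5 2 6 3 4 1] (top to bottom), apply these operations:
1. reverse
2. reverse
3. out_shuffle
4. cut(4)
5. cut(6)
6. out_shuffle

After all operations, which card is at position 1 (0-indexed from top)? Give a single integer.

Answer: 0

Derivation:
After op 1 (reverse): [1 4 3 6 2 5 0]
After op 2 (reverse): [0 5 2 6 3 4 1]
After op 3 (out_shuffle): [0 3 5 4 2 1 6]
After op 4 (cut(4)): [2 1 6 0 3 5 4]
After op 5 (cut(6)): [4 2 1 6 0 3 5]
After op 6 (out_shuffle): [4 0 2 3 1 5 6]
Position 1: card 0.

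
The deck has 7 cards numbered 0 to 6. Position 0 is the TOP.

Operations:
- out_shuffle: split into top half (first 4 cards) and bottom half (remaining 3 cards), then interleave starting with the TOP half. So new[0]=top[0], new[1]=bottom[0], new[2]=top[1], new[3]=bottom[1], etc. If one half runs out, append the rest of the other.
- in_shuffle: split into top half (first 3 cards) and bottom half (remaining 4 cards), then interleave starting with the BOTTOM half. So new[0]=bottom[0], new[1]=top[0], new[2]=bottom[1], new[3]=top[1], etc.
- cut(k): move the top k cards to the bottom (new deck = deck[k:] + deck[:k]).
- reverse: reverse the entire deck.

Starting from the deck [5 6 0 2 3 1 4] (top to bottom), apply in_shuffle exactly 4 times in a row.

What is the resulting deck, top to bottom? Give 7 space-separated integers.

Answer: 2 5 3 6 1 0 4

Derivation:
After op 1 (in_shuffle): [2 5 3 6 1 0 4]
After op 2 (in_shuffle): [6 2 1 5 0 3 4]
After op 3 (in_shuffle): [5 6 0 2 3 1 4]
After op 4 (in_shuffle): [2 5 3 6 1 0 4]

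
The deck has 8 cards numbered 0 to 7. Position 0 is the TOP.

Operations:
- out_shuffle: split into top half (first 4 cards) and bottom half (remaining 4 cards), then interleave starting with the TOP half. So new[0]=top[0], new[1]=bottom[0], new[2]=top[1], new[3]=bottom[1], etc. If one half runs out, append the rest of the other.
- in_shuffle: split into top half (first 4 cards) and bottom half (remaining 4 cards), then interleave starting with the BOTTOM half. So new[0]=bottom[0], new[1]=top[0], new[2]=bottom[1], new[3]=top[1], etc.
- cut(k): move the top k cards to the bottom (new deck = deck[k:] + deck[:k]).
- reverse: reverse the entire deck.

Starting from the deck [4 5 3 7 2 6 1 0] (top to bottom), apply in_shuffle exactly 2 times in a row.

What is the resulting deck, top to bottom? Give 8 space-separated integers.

Answer: 1 2 3 4 0 6 7 5

Derivation:
After op 1 (in_shuffle): [2 4 6 5 1 3 0 7]
After op 2 (in_shuffle): [1 2 3 4 0 6 7 5]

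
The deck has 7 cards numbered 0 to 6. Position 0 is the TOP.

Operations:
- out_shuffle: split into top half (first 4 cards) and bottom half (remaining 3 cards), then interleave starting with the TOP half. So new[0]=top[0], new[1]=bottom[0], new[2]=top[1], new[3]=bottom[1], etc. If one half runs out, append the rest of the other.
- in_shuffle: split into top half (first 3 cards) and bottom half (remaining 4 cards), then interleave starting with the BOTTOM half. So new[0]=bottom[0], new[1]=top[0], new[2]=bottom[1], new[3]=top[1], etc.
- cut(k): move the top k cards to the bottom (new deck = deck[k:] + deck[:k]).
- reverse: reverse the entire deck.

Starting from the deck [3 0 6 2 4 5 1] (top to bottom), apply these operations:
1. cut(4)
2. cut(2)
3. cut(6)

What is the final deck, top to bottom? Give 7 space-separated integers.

After op 1 (cut(4)): [4 5 1 3 0 6 2]
After op 2 (cut(2)): [1 3 0 6 2 4 5]
After op 3 (cut(6)): [5 1 3 0 6 2 4]

Answer: 5 1 3 0 6 2 4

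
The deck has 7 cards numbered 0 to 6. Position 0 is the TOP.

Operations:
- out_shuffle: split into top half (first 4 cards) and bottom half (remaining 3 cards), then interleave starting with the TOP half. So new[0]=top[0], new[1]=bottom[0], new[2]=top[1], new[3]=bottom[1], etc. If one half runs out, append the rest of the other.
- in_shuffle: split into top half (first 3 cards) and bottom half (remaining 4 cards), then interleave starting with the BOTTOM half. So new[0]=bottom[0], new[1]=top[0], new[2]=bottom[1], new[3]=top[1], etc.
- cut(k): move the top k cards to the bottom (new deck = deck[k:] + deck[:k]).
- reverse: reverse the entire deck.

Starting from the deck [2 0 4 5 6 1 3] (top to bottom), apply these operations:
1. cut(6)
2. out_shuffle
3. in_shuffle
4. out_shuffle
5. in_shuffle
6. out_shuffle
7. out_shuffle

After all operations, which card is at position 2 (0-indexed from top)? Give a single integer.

Answer: 4

Derivation:
After op 1 (cut(6)): [3 2 0 4 5 6 1]
After op 2 (out_shuffle): [3 5 2 6 0 1 4]
After op 3 (in_shuffle): [6 3 0 5 1 2 4]
After op 4 (out_shuffle): [6 1 3 2 0 4 5]
After op 5 (in_shuffle): [2 6 0 1 4 3 5]
After op 6 (out_shuffle): [2 4 6 3 0 5 1]
After op 7 (out_shuffle): [2 0 4 5 6 1 3]
Position 2: card 4.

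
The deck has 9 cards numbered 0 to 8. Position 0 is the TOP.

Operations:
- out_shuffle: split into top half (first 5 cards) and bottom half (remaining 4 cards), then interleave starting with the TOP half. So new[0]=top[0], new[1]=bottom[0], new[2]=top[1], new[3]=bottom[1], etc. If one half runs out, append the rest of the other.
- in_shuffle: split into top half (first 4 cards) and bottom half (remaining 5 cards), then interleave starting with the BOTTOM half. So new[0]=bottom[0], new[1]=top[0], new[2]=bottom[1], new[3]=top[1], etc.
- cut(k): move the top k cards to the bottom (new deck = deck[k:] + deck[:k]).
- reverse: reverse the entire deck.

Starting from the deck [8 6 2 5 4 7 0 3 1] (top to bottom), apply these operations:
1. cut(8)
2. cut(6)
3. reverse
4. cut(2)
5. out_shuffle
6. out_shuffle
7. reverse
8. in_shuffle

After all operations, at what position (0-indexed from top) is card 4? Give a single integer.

After op 1 (cut(8)): [1 8 6 2 5 4 7 0 3]
After op 2 (cut(6)): [7 0 3 1 8 6 2 5 4]
After op 3 (reverse): [4 5 2 6 8 1 3 0 7]
After op 4 (cut(2)): [2 6 8 1 3 0 7 4 5]
After op 5 (out_shuffle): [2 0 6 7 8 4 1 5 3]
After op 6 (out_shuffle): [2 4 0 1 6 5 7 3 8]
After op 7 (reverse): [8 3 7 5 6 1 0 4 2]
After op 8 (in_shuffle): [6 8 1 3 0 7 4 5 2]
Card 4 is at position 6.

Answer: 6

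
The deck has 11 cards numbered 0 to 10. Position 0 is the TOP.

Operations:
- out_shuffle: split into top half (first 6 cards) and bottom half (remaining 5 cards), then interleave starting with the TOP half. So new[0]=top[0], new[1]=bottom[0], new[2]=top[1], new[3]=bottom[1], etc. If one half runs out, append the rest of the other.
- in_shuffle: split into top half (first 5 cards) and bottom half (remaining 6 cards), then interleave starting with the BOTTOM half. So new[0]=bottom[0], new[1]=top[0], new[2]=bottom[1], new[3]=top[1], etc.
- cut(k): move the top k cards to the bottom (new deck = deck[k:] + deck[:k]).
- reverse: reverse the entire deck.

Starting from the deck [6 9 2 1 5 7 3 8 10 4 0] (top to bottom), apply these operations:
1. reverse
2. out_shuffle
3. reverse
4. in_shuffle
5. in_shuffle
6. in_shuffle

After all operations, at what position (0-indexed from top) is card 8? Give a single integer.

Answer: 6

Derivation:
After op 1 (reverse): [0 4 10 8 3 7 5 1 2 9 6]
After op 2 (out_shuffle): [0 5 4 1 10 2 8 9 3 6 7]
After op 3 (reverse): [7 6 3 9 8 2 10 1 4 5 0]
After op 4 (in_shuffle): [2 7 10 6 1 3 4 9 5 8 0]
After op 5 (in_shuffle): [3 2 4 7 9 10 5 6 8 1 0]
After op 6 (in_shuffle): [10 3 5 2 6 4 8 7 1 9 0]
Card 8 is at position 6.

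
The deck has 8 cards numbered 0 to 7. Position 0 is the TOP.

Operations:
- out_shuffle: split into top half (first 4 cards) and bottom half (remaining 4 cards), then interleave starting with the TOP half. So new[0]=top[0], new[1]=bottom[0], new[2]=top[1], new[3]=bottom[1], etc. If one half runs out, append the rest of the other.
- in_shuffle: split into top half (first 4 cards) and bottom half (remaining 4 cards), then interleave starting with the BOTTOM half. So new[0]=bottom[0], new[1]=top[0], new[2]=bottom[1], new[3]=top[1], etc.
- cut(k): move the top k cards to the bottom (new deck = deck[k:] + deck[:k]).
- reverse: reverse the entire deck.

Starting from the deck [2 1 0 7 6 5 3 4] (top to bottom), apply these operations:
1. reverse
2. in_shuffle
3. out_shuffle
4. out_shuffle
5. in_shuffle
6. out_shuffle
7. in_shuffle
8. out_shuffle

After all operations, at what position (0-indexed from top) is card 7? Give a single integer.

Answer: 3

Derivation:
After op 1 (reverse): [4 3 5 6 7 0 1 2]
After op 2 (in_shuffle): [7 4 0 3 1 5 2 6]
After op 3 (out_shuffle): [7 1 4 5 0 2 3 6]
After op 4 (out_shuffle): [7 0 1 2 4 3 5 6]
After op 5 (in_shuffle): [4 7 3 0 5 1 6 2]
After op 6 (out_shuffle): [4 5 7 1 3 6 0 2]
After op 7 (in_shuffle): [3 4 6 5 0 7 2 1]
After op 8 (out_shuffle): [3 0 4 7 6 2 5 1]
Card 7 is at position 3.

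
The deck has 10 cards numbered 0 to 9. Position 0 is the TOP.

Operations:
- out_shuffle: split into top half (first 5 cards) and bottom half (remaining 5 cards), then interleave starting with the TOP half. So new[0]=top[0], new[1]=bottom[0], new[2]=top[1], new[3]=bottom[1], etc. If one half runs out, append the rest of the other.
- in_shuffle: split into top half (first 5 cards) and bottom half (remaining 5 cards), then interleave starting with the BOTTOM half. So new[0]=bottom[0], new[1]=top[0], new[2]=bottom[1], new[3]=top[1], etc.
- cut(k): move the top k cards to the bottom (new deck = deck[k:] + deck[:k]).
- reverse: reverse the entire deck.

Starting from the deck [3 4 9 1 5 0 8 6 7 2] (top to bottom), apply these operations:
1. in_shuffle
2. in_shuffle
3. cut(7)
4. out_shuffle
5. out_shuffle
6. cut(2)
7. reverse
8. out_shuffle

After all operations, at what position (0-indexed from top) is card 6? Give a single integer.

Answer: 6

Derivation:
After op 1 (in_shuffle): [0 3 8 4 6 9 7 1 2 5]
After op 2 (in_shuffle): [9 0 7 3 1 8 2 4 5 6]
After op 3 (cut(7)): [4 5 6 9 0 7 3 1 8 2]
After op 4 (out_shuffle): [4 7 5 3 6 1 9 8 0 2]
After op 5 (out_shuffle): [4 1 7 9 5 8 3 0 6 2]
After op 6 (cut(2)): [7 9 5 8 3 0 6 2 4 1]
After op 7 (reverse): [1 4 2 6 0 3 8 5 9 7]
After op 8 (out_shuffle): [1 3 4 8 2 5 6 9 0 7]
Card 6 is at position 6.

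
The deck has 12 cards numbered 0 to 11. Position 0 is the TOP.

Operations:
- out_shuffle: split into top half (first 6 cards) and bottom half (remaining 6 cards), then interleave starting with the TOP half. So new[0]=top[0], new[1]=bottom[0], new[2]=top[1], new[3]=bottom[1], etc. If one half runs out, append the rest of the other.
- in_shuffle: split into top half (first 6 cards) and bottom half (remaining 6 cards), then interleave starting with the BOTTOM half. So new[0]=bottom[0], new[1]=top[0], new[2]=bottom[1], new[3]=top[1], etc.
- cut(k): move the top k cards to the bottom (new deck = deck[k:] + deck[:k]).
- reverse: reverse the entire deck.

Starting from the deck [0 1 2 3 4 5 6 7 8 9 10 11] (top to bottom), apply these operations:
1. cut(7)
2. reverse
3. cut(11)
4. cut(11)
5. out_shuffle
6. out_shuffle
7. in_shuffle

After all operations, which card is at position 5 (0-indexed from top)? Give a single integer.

Answer: 2

Derivation:
After op 1 (cut(7)): [7 8 9 10 11 0 1 2 3 4 5 6]
After op 2 (reverse): [6 5 4 3 2 1 0 11 10 9 8 7]
After op 3 (cut(11)): [7 6 5 4 3 2 1 0 11 10 9 8]
After op 4 (cut(11)): [8 7 6 5 4 3 2 1 0 11 10 9]
After op 5 (out_shuffle): [8 2 7 1 6 0 5 11 4 10 3 9]
After op 6 (out_shuffle): [8 5 2 11 7 4 1 10 6 3 0 9]
After op 7 (in_shuffle): [1 8 10 5 6 2 3 11 0 7 9 4]
Position 5: card 2.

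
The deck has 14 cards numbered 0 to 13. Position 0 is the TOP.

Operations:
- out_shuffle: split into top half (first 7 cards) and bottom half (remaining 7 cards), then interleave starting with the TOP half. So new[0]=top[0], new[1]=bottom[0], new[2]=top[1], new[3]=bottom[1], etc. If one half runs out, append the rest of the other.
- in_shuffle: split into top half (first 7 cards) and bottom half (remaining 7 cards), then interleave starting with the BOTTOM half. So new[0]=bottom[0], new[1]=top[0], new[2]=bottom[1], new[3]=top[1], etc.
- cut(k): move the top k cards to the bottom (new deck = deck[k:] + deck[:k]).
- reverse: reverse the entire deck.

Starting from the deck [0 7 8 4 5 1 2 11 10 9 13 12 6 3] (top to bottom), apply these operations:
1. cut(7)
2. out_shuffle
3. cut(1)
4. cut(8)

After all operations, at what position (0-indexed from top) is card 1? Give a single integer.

Answer: 2

Derivation:
After op 1 (cut(7)): [11 10 9 13 12 6 3 0 7 8 4 5 1 2]
After op 2 (out_shuffle): [11 0 10 7 9 8 13 4 12 5 6 1 3 2]
After op 3 (cut(1)): [0 10 7 9 8 13 4 12 5 6 1 3 2 11]
After op 4 (cut(8)): [5 6 1 3 2 11 0 10 7 9 8 13 4 12]
Card 1 is at position 2.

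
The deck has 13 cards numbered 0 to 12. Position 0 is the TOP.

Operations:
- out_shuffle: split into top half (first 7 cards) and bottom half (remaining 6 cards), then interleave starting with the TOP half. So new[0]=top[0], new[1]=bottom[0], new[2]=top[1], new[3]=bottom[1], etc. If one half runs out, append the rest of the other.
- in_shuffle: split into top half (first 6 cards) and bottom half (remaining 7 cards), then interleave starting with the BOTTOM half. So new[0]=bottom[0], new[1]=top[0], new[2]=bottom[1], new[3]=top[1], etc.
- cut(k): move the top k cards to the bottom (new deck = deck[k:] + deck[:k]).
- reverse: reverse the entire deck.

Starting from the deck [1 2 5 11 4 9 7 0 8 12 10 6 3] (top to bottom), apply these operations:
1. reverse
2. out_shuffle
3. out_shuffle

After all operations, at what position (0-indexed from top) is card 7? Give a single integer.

Answer: 11

Derivation:
After op 1 (reverse): [3 6 10 12 8 0 7 9 4 11 5 2 1]
After op 2 (out_shuffle): [3 9 6 4 10 11 12 5 8 2 0 1 7]
After op 3 (out_shuffle): [3 5 9 8 6 2 4 0 10 1 11 7 12]
Card 7 is at position 11.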